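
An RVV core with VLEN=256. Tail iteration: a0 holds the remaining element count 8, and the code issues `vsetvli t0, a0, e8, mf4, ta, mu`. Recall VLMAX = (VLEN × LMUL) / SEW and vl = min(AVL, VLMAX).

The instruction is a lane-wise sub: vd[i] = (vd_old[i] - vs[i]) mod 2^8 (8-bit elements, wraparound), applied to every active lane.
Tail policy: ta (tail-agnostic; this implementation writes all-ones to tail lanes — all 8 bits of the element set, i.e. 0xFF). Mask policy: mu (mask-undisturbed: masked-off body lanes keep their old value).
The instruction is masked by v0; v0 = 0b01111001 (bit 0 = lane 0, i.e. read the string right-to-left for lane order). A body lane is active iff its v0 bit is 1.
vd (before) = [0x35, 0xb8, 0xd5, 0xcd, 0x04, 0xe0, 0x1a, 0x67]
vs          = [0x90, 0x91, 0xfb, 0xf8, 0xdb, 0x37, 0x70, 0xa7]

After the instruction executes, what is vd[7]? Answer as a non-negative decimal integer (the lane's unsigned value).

VLMAX = VLEN×LMUL/SEW = 256×1/4/8 = 8
vl ← min(8, 8) = 8
vd[0] sub(0x35,0x90) -> 0xa5
vd[1] mask-off/keep -> 0xb8
vd[2] mask-off/keep -> 0xd5
vd[3] sub(0xcd,0xf8) -> 0xd5
vd[4] sub(0x04,0xdb) -> 0x29
vd[5] sub(0xe0,0x37) -> 0xa9
vd[6] sub(0x1a,0x70) -> 0xaa
vd[7] mask-off/keep -> 0x67

vd[7] = 103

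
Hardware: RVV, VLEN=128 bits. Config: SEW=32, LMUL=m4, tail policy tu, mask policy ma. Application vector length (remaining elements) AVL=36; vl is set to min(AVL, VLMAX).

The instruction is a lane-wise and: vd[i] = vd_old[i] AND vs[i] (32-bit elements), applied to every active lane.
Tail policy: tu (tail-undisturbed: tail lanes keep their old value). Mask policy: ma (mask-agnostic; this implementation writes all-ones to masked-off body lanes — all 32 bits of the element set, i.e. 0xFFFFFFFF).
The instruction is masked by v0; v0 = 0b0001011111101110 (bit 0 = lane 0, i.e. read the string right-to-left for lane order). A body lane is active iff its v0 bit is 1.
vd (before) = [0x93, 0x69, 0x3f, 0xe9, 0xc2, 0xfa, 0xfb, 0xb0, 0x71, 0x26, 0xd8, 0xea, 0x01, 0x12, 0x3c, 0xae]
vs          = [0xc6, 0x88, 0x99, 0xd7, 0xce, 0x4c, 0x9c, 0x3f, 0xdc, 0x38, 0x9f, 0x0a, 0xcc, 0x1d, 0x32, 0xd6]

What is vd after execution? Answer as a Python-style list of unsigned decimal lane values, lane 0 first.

VLMAX = (128 × 4) / 32 = 16 lanes
vl ← min(36, 16) = 16
[0] mask-off/ones = 0xffffffff
[1] and(0x69,0x88) = 0x08
[2] and(0x3f,0x99) = 0x19
[3] and(0xe9,0xd7) = 0xc1
[4] mask-off/ones = 0xffffffff
[5] and(0xfa,0x4c) = 0x48
[6] and(0xfb,0x9c) = 0x98
[7] and(0xb0,0x3f) = 0x30
[8] and(0x71,0xdc) = 0x50
[9] and(0x26,0x38) = 0x20
[10] and(0xd8,0x9f) = 0x98
[11] mask-off/ones = 0xffffffff
[12] and(0x01,0xcc) = 0x00
[13] mask-off/ones = 0xffffffff
[14] mask-off/ones = 0xffffffff
[15] mask-off/ones = 0xffffffff

vd = [4294967295, 8, 25, 193, 4294967295, 72, 152, 48, 80, 32, 152, 4294967295, 0, 4294967295, 4294967295, 4294967295]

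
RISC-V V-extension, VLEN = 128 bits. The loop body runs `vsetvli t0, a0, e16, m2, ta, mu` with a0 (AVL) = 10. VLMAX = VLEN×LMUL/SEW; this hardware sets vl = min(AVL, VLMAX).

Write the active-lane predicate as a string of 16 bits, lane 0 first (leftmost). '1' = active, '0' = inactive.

predicate = 1111111111000000

VLMAX = VLEN×LMUL/SEW = 128×2/16 = 16
AVL=10 ≤ VLMAX=16, so vl = 10
bits (lane 0 leftmost): 1111111111000000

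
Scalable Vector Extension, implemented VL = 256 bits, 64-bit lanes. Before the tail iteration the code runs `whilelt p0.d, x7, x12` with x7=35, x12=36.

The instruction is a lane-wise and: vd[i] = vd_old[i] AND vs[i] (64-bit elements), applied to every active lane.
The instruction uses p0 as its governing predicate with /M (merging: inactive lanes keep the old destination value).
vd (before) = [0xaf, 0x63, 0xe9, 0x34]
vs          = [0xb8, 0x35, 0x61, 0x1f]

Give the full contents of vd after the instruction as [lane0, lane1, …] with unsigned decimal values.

vd = [168, 99, 233, 52]

lane count: 256 div 64 = 4
p0[j] = (35+j < 36); true for j=0..0 → 1 lanes set
vd[0] and(0xaf,0xb8) -> 0xa8
vd[1] tail/keep -> 0x63
vd[2] tail/keep -> 0xe9
vd[3] tail/keep -> 0x34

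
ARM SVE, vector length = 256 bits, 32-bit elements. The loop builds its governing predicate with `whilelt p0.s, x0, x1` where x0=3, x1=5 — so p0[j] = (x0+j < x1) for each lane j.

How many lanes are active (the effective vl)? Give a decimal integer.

vl = 2

lane count: 256 div 32 = 8
whilelt: lane j active iff 3+j < 5 → j < 2 → 2 active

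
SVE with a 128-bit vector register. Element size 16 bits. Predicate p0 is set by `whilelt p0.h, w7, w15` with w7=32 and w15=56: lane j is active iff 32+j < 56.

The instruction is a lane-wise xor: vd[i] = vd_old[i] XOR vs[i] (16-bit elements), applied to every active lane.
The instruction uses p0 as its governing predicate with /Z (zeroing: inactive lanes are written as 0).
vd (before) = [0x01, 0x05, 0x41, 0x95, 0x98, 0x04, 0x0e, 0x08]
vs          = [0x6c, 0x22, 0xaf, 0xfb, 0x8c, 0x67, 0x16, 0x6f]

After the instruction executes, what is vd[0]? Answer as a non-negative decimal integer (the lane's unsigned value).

register lanes = 128/16 = 8
p0[j] = (32+j < 56); true for j=0..7 → 8 lanes set
lane  0: xor(0x01,0x6c) ⇒ 0x6d
lane  1: xor(0x05,0x22) ⇒ 0x27
lane  2: xor(0x41,0xaf) ⇒ 0xee
lane  3: xor(0x95,0xfb) ⇒ 0x6e
lane  4: xor(0x98,0x8c) ⇒ 0x14
lane  5: xor(0x04,0x67) ⇒ 0x63
lane  6: xor(0x0e,0x16) ⇒ 0x18
lane  7: xor(0x08,0x6f) ⇒ 0x67

vd[0] = 109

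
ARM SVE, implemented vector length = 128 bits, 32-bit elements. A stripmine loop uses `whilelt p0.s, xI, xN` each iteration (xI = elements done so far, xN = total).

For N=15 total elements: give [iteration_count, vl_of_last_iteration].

128-bit reg / 32-bit elem → 4 lanes
15 elements at 4/iter → 4 passes, remainder 3 on the last

[iterations, last_vl] = [4, 3]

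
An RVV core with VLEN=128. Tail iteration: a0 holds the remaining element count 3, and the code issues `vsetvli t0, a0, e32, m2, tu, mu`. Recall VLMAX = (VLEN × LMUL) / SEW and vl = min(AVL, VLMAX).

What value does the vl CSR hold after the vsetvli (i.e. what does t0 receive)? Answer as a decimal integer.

vl = 3

VLMAX = VLEN×LMUL/SEW = 128×2/32 = 8
AVL=3 ≤ VLMAX=8, so vl = 3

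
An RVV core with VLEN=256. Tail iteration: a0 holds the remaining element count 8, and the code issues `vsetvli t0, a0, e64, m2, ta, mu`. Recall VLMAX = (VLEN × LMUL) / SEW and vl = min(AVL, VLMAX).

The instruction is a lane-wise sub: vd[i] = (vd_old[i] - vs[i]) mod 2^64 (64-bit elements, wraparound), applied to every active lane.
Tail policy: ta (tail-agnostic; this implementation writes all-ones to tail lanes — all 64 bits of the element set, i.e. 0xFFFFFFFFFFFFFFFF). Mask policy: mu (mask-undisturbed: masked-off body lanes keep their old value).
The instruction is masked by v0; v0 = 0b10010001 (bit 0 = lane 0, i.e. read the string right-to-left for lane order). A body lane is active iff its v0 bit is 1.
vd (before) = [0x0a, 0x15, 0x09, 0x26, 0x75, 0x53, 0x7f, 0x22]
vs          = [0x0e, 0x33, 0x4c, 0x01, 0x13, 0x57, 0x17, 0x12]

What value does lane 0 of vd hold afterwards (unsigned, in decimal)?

lanes per group: 256·2/64 = 8
vl ← min(8, 8) = 8
[0] sub(0x0a,0x0e) = 0xfffffffffffffffc
[1] mask-off/keep = 0x15
[2] mask-off/keep = 0x09
[3] mask-off/keep = 0x26
[4] sub(0x75,0x13) = 0x62
[5] mask-off/keep = 0x53
[6] mask-off/keep = 0x7f
[7] sub(0x22,0x12) = 0x10

vd[0] = 18446744073709551612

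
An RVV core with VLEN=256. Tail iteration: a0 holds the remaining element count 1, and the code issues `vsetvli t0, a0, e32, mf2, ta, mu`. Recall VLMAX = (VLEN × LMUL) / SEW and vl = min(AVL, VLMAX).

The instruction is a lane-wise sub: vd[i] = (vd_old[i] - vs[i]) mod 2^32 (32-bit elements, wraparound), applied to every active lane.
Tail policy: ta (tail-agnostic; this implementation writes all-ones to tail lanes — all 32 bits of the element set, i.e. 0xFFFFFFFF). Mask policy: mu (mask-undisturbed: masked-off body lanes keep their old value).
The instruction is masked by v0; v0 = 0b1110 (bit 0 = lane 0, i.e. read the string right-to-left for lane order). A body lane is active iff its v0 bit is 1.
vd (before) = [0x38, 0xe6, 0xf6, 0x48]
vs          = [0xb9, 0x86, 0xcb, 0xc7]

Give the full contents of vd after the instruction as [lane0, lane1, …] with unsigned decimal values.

vd = [56, 4294967295, 4294967295, 4294967295]

VLMAX = (256 × 1/2) / 32 = 4 lanes
vl ← min(1, 4) = 1
  i=0: mask-off/keep → 56
  i=1: tail/ones → 4294967295
  i=2: tail/ones → 4294967295
  i=3: tail/ones → 4294967295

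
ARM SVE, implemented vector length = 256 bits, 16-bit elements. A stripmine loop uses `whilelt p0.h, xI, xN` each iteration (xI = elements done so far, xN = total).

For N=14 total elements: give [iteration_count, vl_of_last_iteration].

register lanes = 256/16 = 16
N=14: ⌈14/16⌉ = 1 iters; last vl = 14 − 0×16 = 14

[iterations, last_vl] = [1, 14]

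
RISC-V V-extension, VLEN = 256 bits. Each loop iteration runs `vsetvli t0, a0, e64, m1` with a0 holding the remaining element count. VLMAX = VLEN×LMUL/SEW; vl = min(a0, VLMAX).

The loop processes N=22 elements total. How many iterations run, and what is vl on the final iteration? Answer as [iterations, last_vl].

VLMAX = (256 × 1) / 64 = 4 lanes
22 elements at 4/iter → 6 passes, remainder 2 on the last

[iterations, last_vl] = [6, 2]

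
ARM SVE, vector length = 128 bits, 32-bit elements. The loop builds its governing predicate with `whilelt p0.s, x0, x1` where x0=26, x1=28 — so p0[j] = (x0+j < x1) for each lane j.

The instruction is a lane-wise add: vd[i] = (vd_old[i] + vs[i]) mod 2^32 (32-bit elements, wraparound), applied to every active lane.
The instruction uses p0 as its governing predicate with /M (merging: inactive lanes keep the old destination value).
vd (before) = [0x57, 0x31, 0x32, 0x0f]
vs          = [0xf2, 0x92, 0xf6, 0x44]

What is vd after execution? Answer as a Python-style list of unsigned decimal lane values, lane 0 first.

vd = [329, 195, 50, 15]

register lanes = 128/32 = 4
p0[j] = (26+j < 28); true for j=0..1 → 2 lanes set
[0] add(0x57,0xf2) = 0x149
[1] add(0x31,0x92) = 0xc3
[2] tail/keep = 0x32
[3] tail/keep = 0x0f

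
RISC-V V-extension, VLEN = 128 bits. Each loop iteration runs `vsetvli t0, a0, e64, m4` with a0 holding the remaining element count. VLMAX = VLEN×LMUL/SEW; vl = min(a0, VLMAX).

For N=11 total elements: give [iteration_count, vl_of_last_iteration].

VLMAX = VLEN×LMUL/SEW = 128×4/64 = 8
N=11: ⌈11/8⌉ = 2 iters; last vl = 11 − 1×8 = 3

[iterations, last_vl] = [2, 3]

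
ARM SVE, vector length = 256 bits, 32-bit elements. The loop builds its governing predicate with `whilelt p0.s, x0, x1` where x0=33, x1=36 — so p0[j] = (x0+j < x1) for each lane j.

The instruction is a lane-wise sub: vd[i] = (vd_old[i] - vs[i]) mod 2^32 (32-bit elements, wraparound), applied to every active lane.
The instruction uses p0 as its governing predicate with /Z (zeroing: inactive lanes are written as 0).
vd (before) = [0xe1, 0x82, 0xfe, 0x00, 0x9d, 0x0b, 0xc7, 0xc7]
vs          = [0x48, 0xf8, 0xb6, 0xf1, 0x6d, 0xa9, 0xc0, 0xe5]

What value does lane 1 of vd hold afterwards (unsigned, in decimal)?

register lanes = 256/32 = 8
whilelt: lane j active iff 33+j < 36 → j < 3 → 3 active
[0] sub(0xe1,0x48) = 0x99
[1] sub(0x82,0xf8) = 0xffffff8a
[2] sub(0xfe,0xb6) = 0x48
[3] tail/zero = 0x00
[4] tail/zero = 0x00
[5] tail/zero = 0x00
[6] tail/zero = 0x00
[7] tail/zero = 0x00

vd[1] = 4294967178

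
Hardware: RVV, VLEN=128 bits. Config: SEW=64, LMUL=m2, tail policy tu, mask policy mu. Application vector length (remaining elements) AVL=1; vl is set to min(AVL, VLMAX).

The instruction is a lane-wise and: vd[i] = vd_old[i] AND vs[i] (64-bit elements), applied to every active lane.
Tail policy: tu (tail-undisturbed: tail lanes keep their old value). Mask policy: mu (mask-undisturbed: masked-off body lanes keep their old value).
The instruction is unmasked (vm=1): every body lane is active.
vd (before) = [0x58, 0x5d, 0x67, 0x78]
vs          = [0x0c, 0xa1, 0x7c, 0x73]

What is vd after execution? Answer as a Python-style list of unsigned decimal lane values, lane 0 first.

VLMAX = (128 × 2) / 64 = 4 lanes
vl ← min(1, 4) = 1
  i=0: and(0x58,0x0c) → 8
  i=1: tail/keep → 93
  i=2: tail/keep → 103
  i=3: tail/keep → 120

vd = [8, 93, 103, 120]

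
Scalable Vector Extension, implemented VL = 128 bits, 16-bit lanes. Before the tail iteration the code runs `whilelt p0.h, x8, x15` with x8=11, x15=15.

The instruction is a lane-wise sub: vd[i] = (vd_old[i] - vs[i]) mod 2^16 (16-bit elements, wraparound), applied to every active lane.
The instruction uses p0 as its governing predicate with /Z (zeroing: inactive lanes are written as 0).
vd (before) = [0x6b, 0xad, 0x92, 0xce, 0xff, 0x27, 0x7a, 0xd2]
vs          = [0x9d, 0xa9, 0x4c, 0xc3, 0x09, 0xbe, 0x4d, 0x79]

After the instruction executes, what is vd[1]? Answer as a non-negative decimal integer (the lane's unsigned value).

vd[1] = 4

lane count: 128 div 16 = 8
active while 11+j < 15, i.e. j ∈ [0,4) capped at 8 ⇒ 4
  i=0: sub(0x6b,0x9d) → 65486
  i=1: sub(0xad,0xa9) → 4
  i=2: sub(0x92,0x4c) → 70
  i=3: sub(0xce,0xc3) → 11
  i=4: tail/zero → 0
  i=5: tail/zero → 0
  i=6: tail/zero → 0
  i=7: tail/zero → 0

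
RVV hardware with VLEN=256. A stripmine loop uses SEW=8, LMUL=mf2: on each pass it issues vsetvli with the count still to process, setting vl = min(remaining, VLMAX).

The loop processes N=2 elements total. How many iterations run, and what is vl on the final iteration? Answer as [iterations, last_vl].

[iterations, last_vl] = [1, 2]

VLMAX = VLEN×LMUL/SEW = 256×1/2/8 = 16
2 elements at 16/iter → 1 passes, remainder 2 on the last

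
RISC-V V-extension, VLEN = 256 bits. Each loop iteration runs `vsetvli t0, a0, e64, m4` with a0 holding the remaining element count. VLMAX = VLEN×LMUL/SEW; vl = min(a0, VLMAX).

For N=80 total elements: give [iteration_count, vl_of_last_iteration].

VLMAX = VLEN×LMUL/SEW = 256×4/64 = 16
iterations = ceil(80/16) = 5; final-pass vl = 16

[iterations, last_vl] = [5, 16]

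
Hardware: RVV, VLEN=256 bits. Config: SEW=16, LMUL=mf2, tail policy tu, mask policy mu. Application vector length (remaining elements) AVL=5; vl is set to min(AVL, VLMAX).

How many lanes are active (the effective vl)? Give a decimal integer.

VLMAX = VLEN×LMUL/SEW = 256×1/2/16 = 8
vl ← min(5, 8) = 5

vl = 5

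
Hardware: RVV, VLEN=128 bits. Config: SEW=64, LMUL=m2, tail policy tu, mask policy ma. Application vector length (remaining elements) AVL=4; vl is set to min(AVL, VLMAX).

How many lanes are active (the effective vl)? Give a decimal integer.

VLMAX = VLEN×LMUL/SEW = 128×2/64 = 4
vl = min(AVL, VLMAX) = min(4, 4) = 4

vl = 4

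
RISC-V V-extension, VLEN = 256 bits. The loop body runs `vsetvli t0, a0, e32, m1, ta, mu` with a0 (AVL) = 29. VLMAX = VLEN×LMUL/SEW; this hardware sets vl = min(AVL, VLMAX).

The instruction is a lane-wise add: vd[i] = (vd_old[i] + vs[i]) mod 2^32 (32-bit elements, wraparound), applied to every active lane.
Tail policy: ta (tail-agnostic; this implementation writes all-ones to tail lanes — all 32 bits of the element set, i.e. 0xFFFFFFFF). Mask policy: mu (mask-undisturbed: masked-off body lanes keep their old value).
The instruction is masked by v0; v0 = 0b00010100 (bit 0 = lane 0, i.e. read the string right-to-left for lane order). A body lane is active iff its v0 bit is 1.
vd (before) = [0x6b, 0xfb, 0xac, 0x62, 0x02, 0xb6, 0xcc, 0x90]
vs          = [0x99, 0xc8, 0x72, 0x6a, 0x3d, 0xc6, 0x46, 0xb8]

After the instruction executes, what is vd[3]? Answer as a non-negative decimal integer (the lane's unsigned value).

vd[3] = 98

lanes per group: 256·1/32 = 8
AVL=29 > VLMAX=8, so vl = 8
lane  0: mask-off/keep ⇒ 0x6b
lane  1: mask-off/keep ⇒ 0xfb
lane  2: add(0xac,0x72) ⇒ 0x11e
lane  3: mask-off/keep ⇒ 0x62
lane  4: add(0x02,0x3d) ⇒ 0x3f
lane  5: mask-off/keep ⇒ 0xb6
lane  6: mask-off/keep ⇒ 0xcc
lane  7: mask-off/keep ⇒ 0x90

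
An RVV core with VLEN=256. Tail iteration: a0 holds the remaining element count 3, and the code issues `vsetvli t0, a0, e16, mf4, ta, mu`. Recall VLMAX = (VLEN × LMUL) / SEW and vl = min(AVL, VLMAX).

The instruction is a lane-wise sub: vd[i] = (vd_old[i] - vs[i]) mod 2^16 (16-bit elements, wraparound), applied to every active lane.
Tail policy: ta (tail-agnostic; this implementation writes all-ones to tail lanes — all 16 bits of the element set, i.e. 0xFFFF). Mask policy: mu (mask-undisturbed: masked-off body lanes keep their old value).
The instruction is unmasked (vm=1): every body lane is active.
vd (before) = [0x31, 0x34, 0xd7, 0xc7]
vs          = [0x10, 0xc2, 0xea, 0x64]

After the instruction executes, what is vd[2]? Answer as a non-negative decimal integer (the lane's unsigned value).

VLMAX = VLEN×LMUL/SEW = 256×1/4/16 = 4
AVL=3 ≤ VLMAX=4, so vl = 3
vd[0] sub(0x31,0x10) -> 0x21
vd[1] sub(0x34,0xc2) -> 0xff72
vd[2] sub(0xd7,0xea) -> 0xffed
vd[3] tail/ones -> 0xffff

vd[2] = 65517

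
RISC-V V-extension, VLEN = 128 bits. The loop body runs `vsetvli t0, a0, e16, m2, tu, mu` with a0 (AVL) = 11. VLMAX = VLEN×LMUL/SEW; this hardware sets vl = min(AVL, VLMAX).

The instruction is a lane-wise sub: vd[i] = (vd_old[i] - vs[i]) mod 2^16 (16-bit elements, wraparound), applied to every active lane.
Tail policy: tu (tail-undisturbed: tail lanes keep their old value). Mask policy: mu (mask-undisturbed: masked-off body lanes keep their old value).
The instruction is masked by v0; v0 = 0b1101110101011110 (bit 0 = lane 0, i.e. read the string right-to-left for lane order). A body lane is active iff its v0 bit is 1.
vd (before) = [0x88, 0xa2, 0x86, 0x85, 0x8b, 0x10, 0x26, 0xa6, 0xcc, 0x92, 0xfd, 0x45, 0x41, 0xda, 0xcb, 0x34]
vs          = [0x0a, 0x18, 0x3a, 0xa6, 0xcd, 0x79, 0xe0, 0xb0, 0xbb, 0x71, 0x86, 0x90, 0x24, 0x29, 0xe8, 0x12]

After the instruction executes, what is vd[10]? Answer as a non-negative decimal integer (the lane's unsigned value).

VLMAX = VLEN×LMUL/SEW = 128×2/16 = 16
vl ← min(11, 16) = 11
lane  0: mask-off/keep ⇒ 0x88
lane  1: sub(0xa2,0x18) ⇒ 0x8a
lane  2: sub(0x86,0x3a) ⇒ 0x4c
lane  3: sub(0x85,0xa6) ⇒ 0xffdf
lane  4: sub(0x8b,0xcd) ⇒ 0xffbe
lane  5: mask-off/keep ⇒ 0x10
lane  6: sub(0x26,0xe0) ⇒ 0xff46
lane  7: mask-off/keep ⇒ 0xa6
lane  8: sub(0xcc,0xbb) ⇒ 0x11
lane  9: mask-off/keep ⇒ 0x92
lane 10: sub(0xfd,0x86) ⇒ 0x77
lane 11: tail/keep ⇒ 0x45
lane 12: tail/keep ⇒ 0x41
lane 13: tail/keep ⇒ 0xda
lane 14: tail/keep ⇒ 0xcb
lane 15: tail/keep ⇒ 0x34

vd[10] = 119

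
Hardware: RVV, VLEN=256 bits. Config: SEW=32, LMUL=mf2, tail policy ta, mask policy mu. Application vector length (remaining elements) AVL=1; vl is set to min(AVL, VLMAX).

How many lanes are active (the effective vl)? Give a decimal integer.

vl = 1

VLMAX = VLEN×LMUL/SEW = 256×1/2/32 = 4
AVL=1 ≤ VLMAX=4, so vl = 1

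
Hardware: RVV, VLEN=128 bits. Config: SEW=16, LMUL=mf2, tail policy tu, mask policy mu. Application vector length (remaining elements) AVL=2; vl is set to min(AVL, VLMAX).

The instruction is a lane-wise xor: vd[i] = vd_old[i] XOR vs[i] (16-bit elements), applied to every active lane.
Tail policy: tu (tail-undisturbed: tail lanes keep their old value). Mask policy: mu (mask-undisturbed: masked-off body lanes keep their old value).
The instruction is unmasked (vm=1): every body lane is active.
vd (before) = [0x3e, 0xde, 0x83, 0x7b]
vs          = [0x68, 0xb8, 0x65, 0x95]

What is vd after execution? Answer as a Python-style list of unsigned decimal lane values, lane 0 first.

vd = [86, 102, 131, 123]

VLMAX = VLEN×LMUL/SEW = 128×1/2/16 = 4
AVL=2 ≤ VLMAX=4, so vl = 2
vd[0] xor(0x3e,0x68) -> 0x56
vd[1] xor(0xde,0xb8) -> 0x66
vd[2] tail/keep -> 0x83
vd[3] tail/keep -> 0x7b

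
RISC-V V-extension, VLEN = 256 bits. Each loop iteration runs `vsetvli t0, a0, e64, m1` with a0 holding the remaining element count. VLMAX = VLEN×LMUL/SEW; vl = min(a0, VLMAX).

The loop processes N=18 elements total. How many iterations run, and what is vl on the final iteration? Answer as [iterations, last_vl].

[iterations, last_vl] = [5, 2]

lanes per group: 256·1/64 = 4
18 elements at 4/iter → 5 passes, remainder 2 on the last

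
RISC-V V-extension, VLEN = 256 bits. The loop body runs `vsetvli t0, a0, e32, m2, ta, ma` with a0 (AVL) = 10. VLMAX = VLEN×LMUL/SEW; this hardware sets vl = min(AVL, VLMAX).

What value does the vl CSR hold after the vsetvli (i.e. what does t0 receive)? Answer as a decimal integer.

vl = 10

VLMAX = VLEN×LMUL/SEW = 256×2/32 = 16
AVL=10 ≤ VLMAX=16, so vl = 10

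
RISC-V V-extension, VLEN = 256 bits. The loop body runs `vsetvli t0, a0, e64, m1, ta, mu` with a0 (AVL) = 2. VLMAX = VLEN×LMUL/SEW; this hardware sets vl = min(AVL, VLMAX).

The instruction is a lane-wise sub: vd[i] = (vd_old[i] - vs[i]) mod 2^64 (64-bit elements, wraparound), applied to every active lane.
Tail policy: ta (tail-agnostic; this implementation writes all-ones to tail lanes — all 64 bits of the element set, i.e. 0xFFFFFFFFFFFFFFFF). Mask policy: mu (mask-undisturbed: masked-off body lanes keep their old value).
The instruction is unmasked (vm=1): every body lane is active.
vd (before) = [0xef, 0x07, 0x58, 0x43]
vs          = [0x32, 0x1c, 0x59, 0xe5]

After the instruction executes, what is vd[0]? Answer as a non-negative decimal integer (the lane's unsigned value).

VLMAX = VLEN×LMUL/SEW = 256×1/64 = 4
AVL=2 ≤ VLMAX=4, so vl = 2
vd[0] sub(0xef,0x32) -> 0xbd
vd[1] sub(0x07,0x1c) -> 0xffffffffffffffeb
vd[2] tail/ones -> 0xffffffffffffffff
vd[3] tail/ones -> 0xffffffffffffffff

vd[0] = 189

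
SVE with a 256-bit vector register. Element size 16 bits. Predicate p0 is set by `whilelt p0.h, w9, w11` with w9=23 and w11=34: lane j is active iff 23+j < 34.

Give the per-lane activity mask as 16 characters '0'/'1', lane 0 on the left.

256-bit reg / 16-bit elem → 16 lanes
active while 23+j < 34, i.e. j ∈ [0,11) capped at 16 ⇒ 11
bits (lane 0 leftmost): 1111111111100000

predicate = 1111111111100000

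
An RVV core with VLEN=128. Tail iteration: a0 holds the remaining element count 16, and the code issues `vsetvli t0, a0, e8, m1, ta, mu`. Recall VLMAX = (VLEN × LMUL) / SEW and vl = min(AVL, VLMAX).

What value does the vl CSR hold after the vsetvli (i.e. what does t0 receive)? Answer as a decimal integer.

vl = 16

lanes per group: 128·1/8 = 16
vl = min(AVL, VLMAX) = min(16, 16) = 16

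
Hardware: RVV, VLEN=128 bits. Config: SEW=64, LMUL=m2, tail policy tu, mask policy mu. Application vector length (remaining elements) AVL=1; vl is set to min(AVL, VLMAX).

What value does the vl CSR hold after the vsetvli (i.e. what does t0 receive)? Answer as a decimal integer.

vl = 1

lanes per group: 128·2/64 = 4
AVL=1 ≤ VLMAX=4, so vl = 1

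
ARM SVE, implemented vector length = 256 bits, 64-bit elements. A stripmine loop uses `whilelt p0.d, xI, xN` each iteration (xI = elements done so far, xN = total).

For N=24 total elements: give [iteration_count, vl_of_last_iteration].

lane count: 256 div 64 = 4
N=24: ⌈24/4⌉ = 6 iters; last vl = 24 − 5×4 = 4

[iterations, last_vl] = [6, 4]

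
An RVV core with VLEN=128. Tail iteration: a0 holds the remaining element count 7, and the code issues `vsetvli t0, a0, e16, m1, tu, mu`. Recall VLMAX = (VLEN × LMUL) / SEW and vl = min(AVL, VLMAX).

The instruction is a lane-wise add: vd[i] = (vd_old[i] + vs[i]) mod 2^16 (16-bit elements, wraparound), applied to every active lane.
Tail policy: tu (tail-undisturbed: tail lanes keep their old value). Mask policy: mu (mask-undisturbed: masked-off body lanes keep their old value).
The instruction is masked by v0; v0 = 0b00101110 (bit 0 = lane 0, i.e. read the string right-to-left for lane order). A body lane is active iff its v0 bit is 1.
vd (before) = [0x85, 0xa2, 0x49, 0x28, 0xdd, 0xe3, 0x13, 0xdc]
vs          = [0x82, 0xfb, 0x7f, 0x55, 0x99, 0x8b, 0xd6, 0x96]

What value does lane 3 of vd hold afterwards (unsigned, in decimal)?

VLMAX = VLEN×LMUL/SEW = 128×1/16 = 8
vl ← min(7, 8) = 7
vd[0] mask-off/keep -> 0x85
vd[1] add(0xa2,0xfb) -> 0x19d
vd[2] add(0x49,0x7f) -> 0xc8
vd[3] add(0x28,0x55) -> 0x7d
vd[4] mask-off/keep -> 0xdd
vd[5] add(0xe3,0x8b) -> 0x16e
vd[6] mask-off/keep -> 0x13
vd[7] tail/keep -> 0xdc

vd[3] = 125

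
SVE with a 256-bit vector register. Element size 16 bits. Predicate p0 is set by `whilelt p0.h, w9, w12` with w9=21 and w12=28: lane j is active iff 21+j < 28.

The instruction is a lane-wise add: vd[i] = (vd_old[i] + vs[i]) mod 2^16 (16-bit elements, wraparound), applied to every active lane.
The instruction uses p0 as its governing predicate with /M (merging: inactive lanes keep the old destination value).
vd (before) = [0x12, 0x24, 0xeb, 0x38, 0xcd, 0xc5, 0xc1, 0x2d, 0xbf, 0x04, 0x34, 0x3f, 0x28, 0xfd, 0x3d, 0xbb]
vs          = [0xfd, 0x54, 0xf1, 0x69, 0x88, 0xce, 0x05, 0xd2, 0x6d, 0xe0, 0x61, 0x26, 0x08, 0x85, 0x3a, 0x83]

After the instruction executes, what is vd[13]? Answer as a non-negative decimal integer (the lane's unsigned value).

256-bit reg / 16-bit elem → 16 lanes
p0[j] = (21+j < 28); true for j=0..6 → 7 lanes set
vd[0] add(0x12,0xfd) -> 0x10f
vd[1] add(0x24,0x54) -> 0x78
vd[2] add(0xeb,0xf1) -> 0x1dc
vd[3] add(0x38,0x69) -> 0xa1
vd[4] add(0xcd,0x88) -> 0x155
vd[5] add(0xc5,0xce) -> 0x193
vd[6] add(0xc1,0x05) -> 0xc6
vd[7] tail/keep -> 0x2d
vd[8] tail/keep -> 0xbf
vd[9] tail/keep -> 0x04
vd[10] tail/keep -> 0x34
vd[11] tail/keep -> 0x3f
vd[12] tail/keep -> 0x28
vd[13] tail/keep -> 0xfd
vd[14] tail/keep -> 0x3d
vd[15] tail/keep -> 0xbb

vd[13] = 253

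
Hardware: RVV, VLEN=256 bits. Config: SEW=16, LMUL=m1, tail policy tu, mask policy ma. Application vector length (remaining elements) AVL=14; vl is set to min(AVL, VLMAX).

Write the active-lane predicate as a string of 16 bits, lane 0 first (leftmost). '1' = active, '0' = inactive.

predicate = 1111111111111100

VLMAX = VLEN×LMUL/SEW = 256×1/16 = 16
AVL=14 ≤ VLMAX=16, so vl = 14
bits (lane 0 leftmost): 1111111111111100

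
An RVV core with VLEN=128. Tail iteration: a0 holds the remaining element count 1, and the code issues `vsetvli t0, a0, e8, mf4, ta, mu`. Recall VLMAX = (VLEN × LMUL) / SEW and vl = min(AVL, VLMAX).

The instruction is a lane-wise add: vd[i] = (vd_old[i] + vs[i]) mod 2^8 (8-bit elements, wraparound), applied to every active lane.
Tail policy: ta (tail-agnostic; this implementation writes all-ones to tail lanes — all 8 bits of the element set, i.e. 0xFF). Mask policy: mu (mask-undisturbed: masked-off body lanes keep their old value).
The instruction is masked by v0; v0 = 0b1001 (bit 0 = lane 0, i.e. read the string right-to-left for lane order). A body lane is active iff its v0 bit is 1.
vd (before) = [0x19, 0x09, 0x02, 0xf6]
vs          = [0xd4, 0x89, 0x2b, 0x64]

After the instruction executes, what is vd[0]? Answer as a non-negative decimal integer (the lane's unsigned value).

lanes per group: 128·1/4/8 = 4
AVL=1 ≤ VLMAX=4, so vl = 1
vd[0] add(0x19,0xd4) -> 0xed
vd[1] tail/ones -> 0xff
vd[2] tail/ones -> 0xff
vd[3] tail/ones -> 0xff

vd[0] = 237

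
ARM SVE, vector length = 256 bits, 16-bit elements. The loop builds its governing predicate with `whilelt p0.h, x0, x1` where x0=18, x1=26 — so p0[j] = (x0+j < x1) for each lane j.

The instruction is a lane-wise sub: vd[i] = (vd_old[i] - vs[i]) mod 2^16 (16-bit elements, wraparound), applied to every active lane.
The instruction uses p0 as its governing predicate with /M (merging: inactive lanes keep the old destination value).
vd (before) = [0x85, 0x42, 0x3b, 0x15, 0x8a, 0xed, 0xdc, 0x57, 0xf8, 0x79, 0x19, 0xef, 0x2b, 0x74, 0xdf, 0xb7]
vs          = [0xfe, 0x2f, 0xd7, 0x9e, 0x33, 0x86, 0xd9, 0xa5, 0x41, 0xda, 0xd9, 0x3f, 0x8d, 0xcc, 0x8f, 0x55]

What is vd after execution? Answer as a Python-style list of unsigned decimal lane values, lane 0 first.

vd = [65415, 19, 65380, 65399, 87, 103, 3, 65458, 248, 121, 25, 239, 43, 116, 223, 183]

register lanes = 256/16 = 16
active while 18+j < 26, i.e. j ∈ [0,8) capped at 16 ⇒ 8
[0] sub(0x85,0xfe) = 0xff87
[1] sub(0x42,0x2f) = 0x13
[2] sub(0x3b,0xd7) = 0xff64
[3] sub(0x15,0x9e) = 0xff77
[4] sub(0x8a,0x33) = 0x57
[5] sub(0xed,0x86) = 0x67
[6] sub(0xdc,0xd9) = 0x03
[7] sub(0x57,0xa5) = 0xffb2
[8] tail/keep = 0xf8
[9] tail/keep = 0x79
[10] tail/keep = 0x19
[11] tail/keep = 0xef
[12] tail/keep = 0x2b
[13] tail/keep = 0x74
[14] tail/keep = 0xdf
[15] tail/keep = 0xb7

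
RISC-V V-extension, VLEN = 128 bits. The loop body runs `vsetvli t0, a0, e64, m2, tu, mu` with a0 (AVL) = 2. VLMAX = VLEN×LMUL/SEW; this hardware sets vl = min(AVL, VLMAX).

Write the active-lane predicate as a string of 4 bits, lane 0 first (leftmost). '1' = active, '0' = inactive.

predicate = 1100

lanes per group: 128·2/64 = 4
vl = min(AVL, VLMAX) = min(2, 4) = 2
bits (lane 0 leftmost): 1100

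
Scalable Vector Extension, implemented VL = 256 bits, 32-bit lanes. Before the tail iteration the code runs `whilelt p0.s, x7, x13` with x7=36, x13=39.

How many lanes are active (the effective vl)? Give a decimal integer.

vl = 3

256-bit reg / 32-bit elem → 8 lanes
active while 36+j < 39, i.e. j ∈ [0,3) capped at 8 ⇒ 3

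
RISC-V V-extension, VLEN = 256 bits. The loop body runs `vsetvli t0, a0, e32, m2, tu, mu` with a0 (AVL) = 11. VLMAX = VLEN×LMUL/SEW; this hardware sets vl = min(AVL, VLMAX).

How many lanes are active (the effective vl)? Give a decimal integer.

VLMAX = VLEN×LMUL/SEW = 256×2/32 = 16
vl = min(AVL, VLMAX) = min(11, 16) = 11

vl = 11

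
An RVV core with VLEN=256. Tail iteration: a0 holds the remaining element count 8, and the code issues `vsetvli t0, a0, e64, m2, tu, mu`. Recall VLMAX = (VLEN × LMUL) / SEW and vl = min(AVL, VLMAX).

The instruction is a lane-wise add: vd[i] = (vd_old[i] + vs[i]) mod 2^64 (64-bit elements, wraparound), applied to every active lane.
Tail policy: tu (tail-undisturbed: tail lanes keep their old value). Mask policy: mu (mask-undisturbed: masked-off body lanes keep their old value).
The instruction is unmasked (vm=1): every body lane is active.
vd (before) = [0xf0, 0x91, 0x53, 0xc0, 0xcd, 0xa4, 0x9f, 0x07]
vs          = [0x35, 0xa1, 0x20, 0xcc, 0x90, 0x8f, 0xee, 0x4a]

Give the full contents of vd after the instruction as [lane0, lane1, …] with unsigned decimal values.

VLMAX = (256 × 2) / 64 = 8 lanes
AVL=8 ≤ VLMAX=8, so vl = 8
  i=0: add(0xf0,0x35) → 293
  i=1: add(0x91,0xa1) → 306
  i=2: add(0x53,0x20) → 115
  i=3: add(0xc0,0xcc) → 396
  i=4: add(0xcd,0x90) → 349
  i=5: add(0xa4,0x8f) → 307
  i=6: add(0x9f,0xee) → 397
  i=7: add(0x07,0x4a) → 81

vd = [293, 306, 115, 396, 349, 307, 397, 81]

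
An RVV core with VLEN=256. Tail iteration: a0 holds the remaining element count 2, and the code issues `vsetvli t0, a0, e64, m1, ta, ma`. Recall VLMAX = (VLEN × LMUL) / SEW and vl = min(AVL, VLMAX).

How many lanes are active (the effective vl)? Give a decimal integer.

VLMAX = VLEN×LMUL/SEW = 256×1/64 = 4
vl = min(AVL, VLMAX) = min(2, 4) = 2

vl = 2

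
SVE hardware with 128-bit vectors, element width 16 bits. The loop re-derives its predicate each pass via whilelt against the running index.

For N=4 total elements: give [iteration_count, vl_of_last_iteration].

[iterations, last_vl] = [1, 4]

lane count: 128 div 16 = 8
iterations = ceil(4/8) = 1; final-pass vl = 4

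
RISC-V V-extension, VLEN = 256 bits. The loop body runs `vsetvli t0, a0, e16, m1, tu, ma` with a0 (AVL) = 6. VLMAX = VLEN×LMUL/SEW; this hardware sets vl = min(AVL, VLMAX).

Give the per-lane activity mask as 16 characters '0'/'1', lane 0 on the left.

predicate = 1111110000000000

VLMAX = VLEN×LMUL/SEW = 256×1/16 = 16
vl ← min(6, 16) = 6
bits (lane 0 leftmost): 1111110000000000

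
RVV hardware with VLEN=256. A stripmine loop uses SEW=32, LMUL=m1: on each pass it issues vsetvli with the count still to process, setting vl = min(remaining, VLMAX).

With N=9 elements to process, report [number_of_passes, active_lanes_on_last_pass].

[iterations, last_vl] = [2, 1]

VLMAX = (256 × 1) / 32 = 8 lanes
N=9: ⌈9/8⌉ = 2 iters; last vl = 9 − 1×8 = 1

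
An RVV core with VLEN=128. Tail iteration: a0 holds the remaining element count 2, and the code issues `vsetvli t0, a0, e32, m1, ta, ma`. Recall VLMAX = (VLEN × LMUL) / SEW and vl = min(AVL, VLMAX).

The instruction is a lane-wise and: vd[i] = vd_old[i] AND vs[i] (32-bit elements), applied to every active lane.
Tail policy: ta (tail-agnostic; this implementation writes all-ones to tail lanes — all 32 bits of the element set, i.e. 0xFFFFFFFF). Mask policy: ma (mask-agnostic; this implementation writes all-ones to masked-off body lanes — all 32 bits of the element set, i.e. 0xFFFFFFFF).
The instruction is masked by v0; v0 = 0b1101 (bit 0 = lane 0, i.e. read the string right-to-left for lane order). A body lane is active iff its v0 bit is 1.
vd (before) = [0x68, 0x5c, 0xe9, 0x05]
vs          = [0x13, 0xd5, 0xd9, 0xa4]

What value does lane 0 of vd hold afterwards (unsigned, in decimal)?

lanes per group: 128·1/32 = 4
AVL=2 ≤ VLMAX=4, so vl = 2
  i=0: and(0x68,0x13) → 0
  i=1: mask-off/ones → 4294967295
  i=2: tail/ones → 4294967295
  i=3: tail/ones → 4294967295

vd[0] = 0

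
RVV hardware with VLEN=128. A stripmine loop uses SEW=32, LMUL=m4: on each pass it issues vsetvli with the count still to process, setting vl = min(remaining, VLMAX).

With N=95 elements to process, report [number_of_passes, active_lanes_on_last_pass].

VLMAX = VLEN×LMUL/SEW = 128×4/32 = 16
95 elements at 16/iter → 6 passes, remainder 15 on the last

[iterations, last_vl] = [6, 15]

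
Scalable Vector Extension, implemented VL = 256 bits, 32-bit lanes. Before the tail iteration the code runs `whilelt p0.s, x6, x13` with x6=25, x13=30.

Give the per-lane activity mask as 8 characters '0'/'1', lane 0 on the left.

predicate = 11111000

256-bit reg / 32-bit elem → 8 lanes
p0[j] = (25+j < 30); true for j=0..4 → 5 lanes set
bits (lane 0 leftmost): 11111000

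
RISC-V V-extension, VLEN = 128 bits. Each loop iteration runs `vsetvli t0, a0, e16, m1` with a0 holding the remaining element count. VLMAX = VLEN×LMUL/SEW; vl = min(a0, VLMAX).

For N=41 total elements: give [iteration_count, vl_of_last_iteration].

lanes per group: 128·1/16 = 8
N=41: ⌈41/8⌉ = 6 iters; last vl = 41 − 5×8 = 1

[iterations, last_vl] = [6, 1]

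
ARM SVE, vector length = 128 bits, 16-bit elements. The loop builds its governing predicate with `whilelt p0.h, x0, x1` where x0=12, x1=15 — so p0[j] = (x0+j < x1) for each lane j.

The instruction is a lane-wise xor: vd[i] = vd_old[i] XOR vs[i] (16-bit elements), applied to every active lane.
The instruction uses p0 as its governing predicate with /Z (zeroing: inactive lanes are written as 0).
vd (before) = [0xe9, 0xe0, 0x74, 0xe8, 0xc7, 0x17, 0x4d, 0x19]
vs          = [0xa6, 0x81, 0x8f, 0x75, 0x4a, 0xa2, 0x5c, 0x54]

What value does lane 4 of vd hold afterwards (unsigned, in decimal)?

vd[4] = 0

lane count: 128 div 16 = 8
active while 12+j < 15, i.e. j ∈ [0,3) capped at 8 ⇒ 3
lane  0: xor(0xe9,0xa6) ⇒ 0x4f
lane  1: xor(0xe0,0x81) ⇒ 0x61
lane  2: xor(0x74,0x8f) ⇒ 0xfb
lane  3: tail/zero ⇒ 0x00
lane  4: tail/zero ⇒ 0x00
lane  5: tail/zero ⇒ 0x00
lane  6: tail/zero ⇒ 0x00
lane  7: tail/zero ⇒ 0x00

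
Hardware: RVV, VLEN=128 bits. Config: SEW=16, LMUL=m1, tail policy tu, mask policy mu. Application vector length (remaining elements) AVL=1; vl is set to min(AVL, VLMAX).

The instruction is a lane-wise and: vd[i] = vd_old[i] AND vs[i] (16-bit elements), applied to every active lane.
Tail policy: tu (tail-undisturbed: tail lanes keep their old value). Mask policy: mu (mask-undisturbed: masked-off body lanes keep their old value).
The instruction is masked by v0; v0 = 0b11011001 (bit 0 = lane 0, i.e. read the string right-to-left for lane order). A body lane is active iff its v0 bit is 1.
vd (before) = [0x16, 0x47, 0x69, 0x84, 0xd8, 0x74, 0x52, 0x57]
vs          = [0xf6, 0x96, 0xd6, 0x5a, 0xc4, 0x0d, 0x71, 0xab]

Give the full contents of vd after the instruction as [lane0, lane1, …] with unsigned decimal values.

vd = [22, 71, 105, 132, 216, 116, 82, 87]

VLMAX = VLEN×LMUL/SEW = 128×1/16 = 8
vl = min(AVL, VLMAX) = min(1, 8) = 1
lane  0: and(0x16,0xf6) ⇒ 0x16
lane  1: tail/keep ⇒ 0x47
lane  2: tail/keep ⇒ 0x69
lane  3: tail/keep ⇒ 0x84
lane  4: tail/keep ⇒ 0xd8
lane  5: tail/keep ⇒ 0x74
lane  6: tail/keep ⇒ 0x52
lane  7: tail/keep ⇒ 0x57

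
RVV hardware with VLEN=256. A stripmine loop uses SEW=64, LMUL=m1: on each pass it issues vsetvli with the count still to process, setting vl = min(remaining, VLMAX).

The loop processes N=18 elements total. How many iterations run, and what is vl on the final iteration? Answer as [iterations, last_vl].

[iterations, last_vl] = [5, 2]

VLMAX = VLEN×LMUL/SEW = 256×1/64 = 4
iterations = ceil(18/4) = 5; final-pass vl = 2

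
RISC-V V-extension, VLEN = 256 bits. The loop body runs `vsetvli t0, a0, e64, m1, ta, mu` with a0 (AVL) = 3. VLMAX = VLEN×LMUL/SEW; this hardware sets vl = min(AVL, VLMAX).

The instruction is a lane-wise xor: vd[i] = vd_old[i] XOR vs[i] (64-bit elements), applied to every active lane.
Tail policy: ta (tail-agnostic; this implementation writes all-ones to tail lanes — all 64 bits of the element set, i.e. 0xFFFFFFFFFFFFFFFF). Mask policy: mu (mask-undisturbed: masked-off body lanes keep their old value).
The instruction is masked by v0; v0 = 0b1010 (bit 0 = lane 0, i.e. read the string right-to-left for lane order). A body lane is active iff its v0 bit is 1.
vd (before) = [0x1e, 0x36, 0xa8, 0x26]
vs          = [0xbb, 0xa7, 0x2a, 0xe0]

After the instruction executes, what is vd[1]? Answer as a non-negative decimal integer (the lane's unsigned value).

vd[1] = 145

lanes per group: 256·1/64 = 4
vl ← min(3, 4) = 3
lane  0: mask-off/keep ⇒ 0x1e
lane  1: xor(0x36,0xa7) ⇒ 0x91
lane  2: mask-off/keep ⇒ 0xa8
lane  3: tail/ones ⇒ 0xffffffffffffffff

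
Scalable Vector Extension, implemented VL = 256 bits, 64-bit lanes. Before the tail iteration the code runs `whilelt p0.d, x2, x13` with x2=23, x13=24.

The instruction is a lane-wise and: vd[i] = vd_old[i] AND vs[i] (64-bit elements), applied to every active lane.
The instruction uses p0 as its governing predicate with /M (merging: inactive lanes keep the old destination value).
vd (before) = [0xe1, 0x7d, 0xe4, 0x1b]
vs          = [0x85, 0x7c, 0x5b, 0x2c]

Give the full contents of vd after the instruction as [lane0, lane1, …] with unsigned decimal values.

256-bit reg / 64-bit elem → 4 lanes
p0[j] = (23+j < 24); true for j=0..0 → 1 lanes set
[0] and(0xe1,0x85) = 0x81
[1] tail/keep = 0x7d
[2] tail/keep = 0xe4
[3] tail/keep = 0x1b

vd = [129, 125, 228, 27]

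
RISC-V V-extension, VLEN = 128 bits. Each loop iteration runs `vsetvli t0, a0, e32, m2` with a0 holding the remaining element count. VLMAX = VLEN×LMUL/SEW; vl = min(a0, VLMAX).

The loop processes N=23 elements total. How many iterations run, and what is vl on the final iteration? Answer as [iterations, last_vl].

VLMAX = VLEN×LMUL/SEW = 128×2/32 = 8
iterations = ceil(23/8) = 3; final-pass vl = 7

[iterations, last_vl] = [3, 7]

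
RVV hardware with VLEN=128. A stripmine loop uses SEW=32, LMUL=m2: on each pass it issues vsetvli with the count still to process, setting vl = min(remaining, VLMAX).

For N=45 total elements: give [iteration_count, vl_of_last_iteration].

lanes per group: 128·2/32 = 8
iterations = ceil(45/8) = 6; final-pass vl = 5

[iterations, last_vl] = [6, 5]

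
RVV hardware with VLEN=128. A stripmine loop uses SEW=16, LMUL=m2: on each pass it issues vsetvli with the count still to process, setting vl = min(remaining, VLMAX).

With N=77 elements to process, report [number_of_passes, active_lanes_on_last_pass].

VLMAX = (128 × 2) / 16 = 16 lanes
iterations = ceil(77/16) = 5; final-pass vl = 13

[iterations, last_vl] = [5, 13]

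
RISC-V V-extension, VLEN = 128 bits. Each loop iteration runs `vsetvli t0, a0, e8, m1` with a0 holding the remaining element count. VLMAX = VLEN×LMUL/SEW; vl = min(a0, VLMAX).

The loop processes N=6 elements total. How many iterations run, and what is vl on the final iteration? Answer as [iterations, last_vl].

VLMAX = (128 × 1) / 8 = 16 lanes
iterations = ceil(6/16) = 1; final-pass vl = 6

[iterations, last_vl] = [1, 6]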